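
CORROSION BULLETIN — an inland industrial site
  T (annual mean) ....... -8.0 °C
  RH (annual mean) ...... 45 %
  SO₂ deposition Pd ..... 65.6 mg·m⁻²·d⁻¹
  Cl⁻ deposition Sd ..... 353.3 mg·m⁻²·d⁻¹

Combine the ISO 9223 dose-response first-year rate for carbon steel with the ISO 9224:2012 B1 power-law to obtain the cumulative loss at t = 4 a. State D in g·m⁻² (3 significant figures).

carbon steel: T≤10 °C ⇒ hinge +0.150·(-8.0−10) = -2.7000
  Pd branch = 1.77·Pd^0.52·e^(0.02·RH+f) = 2.577 μm/a
  Sd branch = 0.102·Sd^0.62·e^(0.033·RH+0.04·T) = 12.43 μm/a
  sum: 2.577 + 12.43 → r_corr = 15 μm/a
Power-law: D(4) = r_corr · 4^0.523
  D(4) = 15 × 4^0.523 = 15 × 2.065 = 30.98 μm
  Mass loss = 30.98 μm × 7.85 g/cm³ = 243.2 g·m⁻²

D(4) = 243 g·m⁻²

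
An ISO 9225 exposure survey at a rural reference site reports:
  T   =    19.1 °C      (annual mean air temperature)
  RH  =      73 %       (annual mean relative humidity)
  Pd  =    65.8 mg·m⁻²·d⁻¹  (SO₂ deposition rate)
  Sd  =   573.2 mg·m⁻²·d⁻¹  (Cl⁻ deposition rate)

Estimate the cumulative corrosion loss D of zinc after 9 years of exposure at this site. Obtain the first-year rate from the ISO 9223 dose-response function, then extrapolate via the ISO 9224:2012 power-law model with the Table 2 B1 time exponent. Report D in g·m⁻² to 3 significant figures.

zinc: T>10 °C ⇒ hinge -0.071·(19.1−10) = -0.6461
  SO₂ term: 0.0129·65.8^0.44·exp(0.046·73-0.6461) = 1.226
  Cl⁻ term: 0.0175·573.2^0.57·exp(0.008·73+0.085·19.1) = 5.943
  sum: 1.226 + 5.943 → r_corr = 7.168 μm/a
Power-law: D(9) = r_corr · 9^0.813
  D(9) = 7.168 × 9^0.813 = 7.168 × 5.968 = 42.78 μm
  Mass loss = 42.78 μm × 7.14 g/cm³ = 305.4 g·m⁻²

D(9) = 305 g·m⁻²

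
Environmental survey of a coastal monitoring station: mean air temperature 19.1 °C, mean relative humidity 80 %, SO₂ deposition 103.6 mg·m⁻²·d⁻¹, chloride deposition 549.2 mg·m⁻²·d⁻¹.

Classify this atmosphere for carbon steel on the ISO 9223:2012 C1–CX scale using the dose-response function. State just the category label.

CX

carbon steel: temperature factor f = -0.054·(9.1) = -0.4914
  sulphur-dioxide contribution → 59.9 μm/a
  chloride contribution → 153.3 μm/a
  ⇒ r_corr(carbon steel) = 213.2 μm/a
ISO 9223 Table 2 (carbon steel): 200 < 213 ≤ 700 μm/a ⇒ CX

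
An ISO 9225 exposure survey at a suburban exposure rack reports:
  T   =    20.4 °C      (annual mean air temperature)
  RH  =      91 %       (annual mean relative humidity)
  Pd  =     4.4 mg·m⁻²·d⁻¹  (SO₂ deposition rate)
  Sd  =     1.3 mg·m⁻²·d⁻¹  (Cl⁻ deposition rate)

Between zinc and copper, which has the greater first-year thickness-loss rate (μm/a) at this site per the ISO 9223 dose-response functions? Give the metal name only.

zinc: T>10 °C ⇒ hinge -0.071·(20.4−10) = -0.7384
  Pd branch = 0.0129·Pd^0.44·e^(0.046·RH+f) = 0.778 μm/a
  Sd branch = 0.0175·Sd^0.57·e^(0.008·RH+0.085·T) = 0.2384 μm/a
  sum: 0.778 + 0.2384 → r_corr = 1.016 μm/a
copper: temperature factor f = -0.080·(10.4) = -0.8320
  Pd branch = 0.0053·Pd^0.26·e^(0.059·RH+f) = 0.7277 μm/a
  Sd branch = 0.01025·Sd^0.27·e^(0.036·RH+0.049·T) = 0.7913 μm/a
  r_corr = 0.7277 + 0.7913 = 1.519 μm/a
Ordering by μm/a: copper (1.52) > zinc (1.02)

copper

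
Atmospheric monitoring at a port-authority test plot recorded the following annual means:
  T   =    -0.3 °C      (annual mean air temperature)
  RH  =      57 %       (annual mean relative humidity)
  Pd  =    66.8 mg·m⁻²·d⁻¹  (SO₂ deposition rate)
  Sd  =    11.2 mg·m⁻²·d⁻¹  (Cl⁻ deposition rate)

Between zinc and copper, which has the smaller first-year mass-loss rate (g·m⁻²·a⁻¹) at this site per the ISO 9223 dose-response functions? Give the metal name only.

zinc: temperature factor f = +0.038·(-10.3) = -0.3914
  sulphur-dioxide contribution → 0.7625 μm/a
  chloride contribution → 0.1067 μm/a
  total first-year rate 0.8692 μm/a
  mass loss = 0.8692 μm/a × 7.14 g/cm³ = 6.206 g·m⁻²·a⁻¹
copper: temperature factor f = +0.126·(-10.3) = -1.2978
  sulphur-dioxide contribution → 0.1246 μm/a
  chloride contribution → 0.1509 μm/a
  total first-year rate 0.2756 μm/a
  mass loss = 0.2756 μm/a × 8.96 g/cm³ = 2.469 g·m⁻²·a⁻¹
Ordering by g·m⁻²·a⁻¹: zinc (6.21) > copper (2.47)

copper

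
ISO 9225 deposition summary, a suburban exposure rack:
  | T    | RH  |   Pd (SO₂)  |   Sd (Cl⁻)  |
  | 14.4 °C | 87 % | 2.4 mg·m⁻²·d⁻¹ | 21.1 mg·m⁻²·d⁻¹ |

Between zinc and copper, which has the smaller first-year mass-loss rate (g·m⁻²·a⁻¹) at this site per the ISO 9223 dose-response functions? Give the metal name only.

zinc

zinc: temperature factor f = -0.071·(4.4) = -0.3124
  sulphur-dioxide contribution → 0.759 μm/a
  chloride contribution → 0.6788 μm/a
  total first-year rate 1.438 μm/a
  mass loss = 1.438 μm/a × 7.14 g/cm³ = 10.27 g·m⁻²·a⁻¹
copper: T>10 °C ⇒ hinge -0.080·(14.4−10) = -0.3520
  sulphur-dioxide contribution → 0.7934 μm/a
  chloride contribution → 1.084 μm/a
  total first-year rate 1.877 μm/a
  mass loss = 1.877 μm/a × 8.96 g/cm³ = 16.82 g·m⁻²·a⁻¹
Ordering by g·m⁻²·a⁻¹: copper (16.8) > zinc (10.3)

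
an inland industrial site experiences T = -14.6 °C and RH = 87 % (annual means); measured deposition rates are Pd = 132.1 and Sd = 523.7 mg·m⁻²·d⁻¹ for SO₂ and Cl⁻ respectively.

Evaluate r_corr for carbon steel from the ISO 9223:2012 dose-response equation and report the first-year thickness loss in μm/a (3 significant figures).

carbon steel: f(T) = +0.150·(T−10) [T≤10 °C] = -3.6900
  sulphur-dioxide contribution → 3.191 μm/a
  chloride contribution → 48.72 μm/a
  total first-year rate 51.91 μm/a

r_corr = 51.9 μm/a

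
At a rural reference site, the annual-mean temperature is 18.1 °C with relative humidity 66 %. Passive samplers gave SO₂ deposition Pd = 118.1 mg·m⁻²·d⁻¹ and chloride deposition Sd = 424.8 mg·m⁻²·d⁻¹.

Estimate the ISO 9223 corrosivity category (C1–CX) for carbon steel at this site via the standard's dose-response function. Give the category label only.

carbon steel: temperature factor f = -0.054·(8.1) = -0.4374
  Pd branch = 1.77·Pd^0.52·e^(0.02·RH+f) = 51.15 μm/a
  Sd branch = 0.102·Sd^0.62·e^(0.033·RH+0.04·T) = 79.14 μm/a
  r_corr = 51.15 + 79.14 = 130.3 μm/a
ISO 9223 Table 2 (carbon steel): 80 < 130 ≤ 200 μm/a ⇒ C5

C5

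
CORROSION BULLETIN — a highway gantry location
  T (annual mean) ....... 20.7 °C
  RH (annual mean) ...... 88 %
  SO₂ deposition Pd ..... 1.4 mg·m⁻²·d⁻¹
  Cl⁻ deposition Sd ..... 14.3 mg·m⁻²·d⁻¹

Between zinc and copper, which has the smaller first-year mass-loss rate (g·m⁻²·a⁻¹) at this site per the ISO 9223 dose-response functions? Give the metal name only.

zinc: T>10 °C ⇒ hinge -0.071·(20.7−10) = -0.7597
  SO₂ term: 0.0129·1.4^0.44·exp(0.046·88-0.7597) = 0.4008
  Sd branch = 0.0175·Sd^0.57·e^(0.008·RH+0.085·T) = 0.9364 μm/a
  r_corr = 0.4008 + 0.9364 = 1.337 μm/a
  mass loss = 1.337 μm/a × 7.14 g/cm³ = 9.548 g·m⁻²·a⁻¹
copper: f(T) = -0.080·(T−10) [T>10 °C] = -0.8560
  SO₂ term: 0.0053·1.4^0.26·exp(0.059·88-0.8560) = 0.4419
  Sd branch = 0.01025·Sd^0.27·e^(0.036·RH+0.049·T) = 1.377 μm/a
  sum: 0.4419 + 1.377 → r_corr = 1.819 μm/a
  mass loss = 1.819 μm/a × 8.96 g/cm³ = 16.3 g·m⁻²·a⁻¹
Ordering by g·m⁻²·a⁻¹: copper (16.3) > zinc (9.55)

zinc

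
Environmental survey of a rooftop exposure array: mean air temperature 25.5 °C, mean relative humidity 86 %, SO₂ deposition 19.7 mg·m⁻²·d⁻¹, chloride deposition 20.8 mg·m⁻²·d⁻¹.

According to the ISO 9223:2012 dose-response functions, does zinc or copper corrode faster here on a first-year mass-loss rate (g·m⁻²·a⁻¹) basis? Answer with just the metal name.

zinc: f(T) = -0.071·(T−10) [T>10 °C] = -1.1005
  SO₂ term: 0.0129·19.7^0.44·exp(0.046·86-1.1005) = 0.8323
  Sd branch = 0.0175·Sd^0.57·e^(0.008·RH+0.085·T) = 1.716 μm/a
  r_corr = 0.8323 + 1.716 = 2.548 μm/a
  mass loss = 2.548 μm/a × 7.14 g/cm³ = 18.19 g·m⁻²·a⁻¹
copper: temperature factor f = -0.080·(15.5) = -1.2400
  SO₂ term: 0.0053·19.7^0.26·exp(0.059·86-1.2400) = 0.532
  Sd branch = 0.01025·Sd^0.27·e^(0.036·RH+0.049·T) = 1.794 μm/a
  r_corr = 0.532 + 1.794 = 2.326 μm/a
  mass loss = 2.326 μm/a × 8.96 g/cm³ = 20.84 g·m⁻²·a⁻¹
Ordering by g·m⁻²·a⁻¹: copper (20.8) > zinc (18.2)

copper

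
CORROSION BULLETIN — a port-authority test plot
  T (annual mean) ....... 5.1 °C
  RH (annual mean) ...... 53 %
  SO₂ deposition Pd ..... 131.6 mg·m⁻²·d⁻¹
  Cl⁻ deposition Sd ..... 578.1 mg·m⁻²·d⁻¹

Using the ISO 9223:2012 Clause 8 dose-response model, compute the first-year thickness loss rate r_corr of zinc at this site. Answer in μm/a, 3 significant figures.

zinc: temperature factor f = +0.038·(-4.9) = -0.1862
  SO₂ term: 0.0129·131.6^0.44·exp(0.046·53-0.1862) = 1.05
  Sd branch = 0.0175·Sd^0.57·e^(0.008·RH+0.085·T) = 1.548 μm/a
  sum: 1.05 + 1.548 → r_corr = 2.598 μm/a

r_corr = 2.60 μm/a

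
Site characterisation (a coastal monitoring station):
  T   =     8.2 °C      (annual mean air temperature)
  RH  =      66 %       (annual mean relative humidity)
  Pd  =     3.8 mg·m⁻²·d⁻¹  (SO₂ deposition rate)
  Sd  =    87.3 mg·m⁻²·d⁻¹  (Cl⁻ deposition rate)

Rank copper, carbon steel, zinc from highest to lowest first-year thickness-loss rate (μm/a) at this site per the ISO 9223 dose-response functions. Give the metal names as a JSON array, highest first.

copper: f(T) = +0.126·(T−10) [T≤10 °C] = -0.2268
  SO₂ term: 0.0053·3.8^0.26·exp(0.059·66-0.2268) = 0.2935
  Cl⁻ term: 0.01025·87.3^0.27·exp(0.036·66+0.049·8.2) = 0.551
  sum: 0.2935 + 0.551 → r_corr = 0.8446 μm/a
carbon steel: T≤10 °C ⇒ hinge +0.150·(8.2−10) = -0.2700
  Pd branch = 1.77·Pd^0.52·e^(0.02·RH+f) = 10.13 μm/a
  Sd branch = 0.102·Sd^0.62·e^(0.033·RH+0.04·T) = 19.97 μm/a
  sum: 10.13 + 19.97 → r_corr = 30.1 μm/a
zinc: f(T) = +0.038·(T−10) [T≤10 °C] = -0.0684
  SO₂ term: 0.0129·3.8^0.44·exp(0.046·66-0.0684) = 0.4513
  Cl⁻ term: 0.0175·87.3^0.57·exp(0.008·66+0.085·8.2) = 0.7611
  r_corr = 0.4513 + 0.7611 = 1.212 μm/a
Ordering by μm/a: carbon steel (30.1) > zinc (1.21) > copper (0.845)

["carbon steel", "zinc", "copper"]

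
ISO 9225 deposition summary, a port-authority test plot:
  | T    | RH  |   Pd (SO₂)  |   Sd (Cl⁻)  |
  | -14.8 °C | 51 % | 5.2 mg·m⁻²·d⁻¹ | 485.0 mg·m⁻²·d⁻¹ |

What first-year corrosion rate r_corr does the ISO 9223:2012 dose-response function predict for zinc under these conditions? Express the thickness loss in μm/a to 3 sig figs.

zinc: temperature factor f = +0.038·(-24.8) = -0.9424
  SO₂ term: 0.0129·5.2^0.44·exp(0.046·51-0.9424) = 0.1084
  Sd branch = 0.0175·Sd^0.57·e^(0.008·RH+0.085·T) = 0.254 μm/a
  sum: 0.1084 + 0.254 → r_corr = 0.3624 μm/a

r_corr = 0.362 μm/a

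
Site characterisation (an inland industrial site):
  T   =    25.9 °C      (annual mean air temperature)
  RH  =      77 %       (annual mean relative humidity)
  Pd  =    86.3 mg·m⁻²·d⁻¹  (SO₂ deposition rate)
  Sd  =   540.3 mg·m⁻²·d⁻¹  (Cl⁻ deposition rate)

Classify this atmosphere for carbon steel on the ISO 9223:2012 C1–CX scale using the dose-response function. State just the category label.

carbon steel: temperature factor f = -0.054·(15.9) = -0.8586
  SO₂ term: 1.77·86.3^0.52·exp(0.02·77-0.8586) = 35.53
  Cl⁻ term: 0.102·540.3^0.62·exp(0.033·77+0.04·25.9) = 180.4
  r_corr = 35.53 + 180.4 = 216 μm/a
ISO 9223 Table 2 (carbon steel): 200 < 216 ≤ 700 μm/a ⇒ CX

CX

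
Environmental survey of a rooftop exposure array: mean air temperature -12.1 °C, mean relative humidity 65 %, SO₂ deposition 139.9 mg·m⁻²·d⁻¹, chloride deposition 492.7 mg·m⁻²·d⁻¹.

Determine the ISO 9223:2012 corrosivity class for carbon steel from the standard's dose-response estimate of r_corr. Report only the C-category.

carbon steel: temperature factor f = +0.150·(-22.1) = -3.3150
  sulphur-dioxide contribution → 3.081 μm/a
  chloride contribution → 25.08 μm/a
  ⇒ r_corr(carbon steel) = 28.16 μm/a
Category bounds: 25…50 μm/a bracket r_corr ⇒ C3

C3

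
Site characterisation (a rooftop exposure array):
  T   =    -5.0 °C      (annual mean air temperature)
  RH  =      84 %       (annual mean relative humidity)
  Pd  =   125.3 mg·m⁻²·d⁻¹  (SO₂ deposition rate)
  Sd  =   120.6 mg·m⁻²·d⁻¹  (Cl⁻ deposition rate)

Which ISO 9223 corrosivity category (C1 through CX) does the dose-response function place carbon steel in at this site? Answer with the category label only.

carbon steel: T≤10 °C ⇒ hinge +0.150·(-5.0−10) = -2.2500
  SO₂ term: 1.77·125.3^0.52·exp(0.02·84-2.2500) = 12.34
  Sd branch = 0.102·Sd^0.62·e^(0.033·RH+0.04·T) = 26.06 μm/a
  sum: 12.34 + 26.06 → r_corr = 38.41 μm/a
ISO 9223 Table 2 (carbon steel): 25 < 38.4 ≤ 50 μm/a ⇒ C3

C3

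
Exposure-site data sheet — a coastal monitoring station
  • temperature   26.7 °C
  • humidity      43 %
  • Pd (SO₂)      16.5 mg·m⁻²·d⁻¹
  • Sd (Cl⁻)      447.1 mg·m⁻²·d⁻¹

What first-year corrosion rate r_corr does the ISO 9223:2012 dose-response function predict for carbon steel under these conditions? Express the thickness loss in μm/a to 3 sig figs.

carbon steel: temperature factor f = -0.054·(16.7) = -0.9018
  sulphur-dioxide contribution → 7.293 μm/a
  chloride contribution → 53.94 μm/a
  total first-year rate 61.24 μm/a

r_corr = 61.2 μm/a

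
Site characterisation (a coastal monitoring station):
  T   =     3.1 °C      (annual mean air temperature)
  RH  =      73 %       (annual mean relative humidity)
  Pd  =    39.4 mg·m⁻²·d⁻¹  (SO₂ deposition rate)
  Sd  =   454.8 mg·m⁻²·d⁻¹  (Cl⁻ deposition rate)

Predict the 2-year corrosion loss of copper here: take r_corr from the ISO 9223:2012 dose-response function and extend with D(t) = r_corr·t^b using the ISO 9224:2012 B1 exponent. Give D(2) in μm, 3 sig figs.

D(2) = 2.05 μm

copper: temperature factor f = +0.126·(-6.9) = -0.8694
  SO₂ term: 0.0053·39.4^0.26·exp(0.059·73-0.8694) = 0.4286
  Cl⁻ term: 0.01025·454.8^0.27·exp(0.036·73+0.049·3.1) = 0.8622
  r_corr = 0.4286 + 0.8622 = 1.291 μm/a
Power-law: D(2) = r_corr · 2^0.667
  D(2) = 1.291 × 2^0.667 = 1.291 × 1.588 = 2.05 μm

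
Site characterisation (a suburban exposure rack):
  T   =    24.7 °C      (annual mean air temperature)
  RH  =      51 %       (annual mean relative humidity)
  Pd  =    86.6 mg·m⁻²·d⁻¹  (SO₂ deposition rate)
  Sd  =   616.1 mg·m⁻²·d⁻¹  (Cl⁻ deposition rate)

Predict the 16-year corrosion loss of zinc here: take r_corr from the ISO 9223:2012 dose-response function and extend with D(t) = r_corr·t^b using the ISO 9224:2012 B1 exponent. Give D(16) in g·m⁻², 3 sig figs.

D(16) = 592 g·m⁻²

zinc: T>10 °C ⇒ hinge -0.071·(24.7−10) = -1.0437
  SO₂ term: 0.0129·86.6^0.44·exp(0.046·51-1.0437) = 0.3378
  Sd branch = 0.0175·Sd^0.57·e^(0.008·RH+0.085·T) = 8.359 μm/a
  sum: 0.3378 + 8.359 → r_corr = 8.696 μm/a
Power-law: D(16) = r_corr · 16^0.813
  D(16) = 8.696 × 16^0.813 = 8.696 × 9.527 = 82.85 μm
  Mass loss = 82.85 μm × 7.14 g/cm³ = 591.5 g·m⁻²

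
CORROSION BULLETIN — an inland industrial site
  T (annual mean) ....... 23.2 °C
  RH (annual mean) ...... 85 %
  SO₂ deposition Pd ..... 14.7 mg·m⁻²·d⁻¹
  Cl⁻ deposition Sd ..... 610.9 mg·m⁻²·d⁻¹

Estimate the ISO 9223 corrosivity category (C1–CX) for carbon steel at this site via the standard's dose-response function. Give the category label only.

CX

carbon steel: temperature factor f = -0.054·(13.2) = -0.7128
  Pd branch = 1.77·Pd^0.52·e^(0.02·RH+f) = 19.22 μm/a
  Sd branch = 0.102·Sd^0.62·e^(0.033·RH+0.04·T) = 227.6 μm/a
  r_corr = 19.22 + 227.6 = 246.8 μm/a
Category bounds: 200…700 μm/a bracket r_corr ⇒ CX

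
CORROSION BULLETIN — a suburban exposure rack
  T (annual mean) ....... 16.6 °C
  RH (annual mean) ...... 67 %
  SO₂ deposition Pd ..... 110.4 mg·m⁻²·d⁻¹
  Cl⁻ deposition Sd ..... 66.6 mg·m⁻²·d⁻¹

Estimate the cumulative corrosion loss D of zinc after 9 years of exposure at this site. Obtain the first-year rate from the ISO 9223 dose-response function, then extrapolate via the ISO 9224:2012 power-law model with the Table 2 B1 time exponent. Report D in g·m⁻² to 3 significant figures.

D(9) = 117 g·m⁻²

zinc: T>10 °C ⇒ hinge -0.071·(16.6−10) = -0.4686
  sulphur-dioxide contribution → 1.395 μm/a
  chloride contribution → 1.343 μm/a
  ⇒ r_corr(zinc) = 2.737 μm/a
Power-law: D(9) = r_corr · 9^0.813
  D(9) = 2.737 × 9^0.813 = 2.737 × 5.968 = 16.34 μm
  Mass loss = 16.34 μm × 7.14 g/cm³ = 116.6 g·m⁻²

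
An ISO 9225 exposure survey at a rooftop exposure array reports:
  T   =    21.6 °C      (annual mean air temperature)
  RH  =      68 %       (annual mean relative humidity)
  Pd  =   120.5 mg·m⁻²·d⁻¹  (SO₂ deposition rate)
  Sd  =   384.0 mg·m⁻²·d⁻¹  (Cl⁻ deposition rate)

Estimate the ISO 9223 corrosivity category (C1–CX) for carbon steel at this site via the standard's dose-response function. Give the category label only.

carbon steel: temperature factor f = -0.054·(11.6) = -0.6264
  Pd branch = 1.77·Pd^0.52·e^(0.02·RH+f) = 44.53 μm/a
  Sd branch = 0.102·Sd^0.62·e^(0.033·RH+0.04·T) = 91.34 μm/a
  sum: 44.53 + 91.34 → r_corr = 135.9 μm/a
136 μm/a falls in (80, 200] for carbon steel → category C5

C5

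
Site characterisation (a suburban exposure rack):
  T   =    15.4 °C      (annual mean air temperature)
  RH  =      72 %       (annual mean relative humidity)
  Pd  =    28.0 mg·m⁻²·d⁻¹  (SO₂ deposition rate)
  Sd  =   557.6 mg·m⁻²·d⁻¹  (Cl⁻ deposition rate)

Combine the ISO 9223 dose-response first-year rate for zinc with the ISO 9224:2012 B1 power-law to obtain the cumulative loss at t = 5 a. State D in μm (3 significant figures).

D(5) = 19.5 μm

zinc: T>10 °C ⇒ hinge -0.071·(15.4−10) = -0.3834
  sulphur-dioxide contribution → 1.045 μm/a
  chloride contribution → 4.237 μm/a
  ⇒ r_corr(zinc) = 5.283 μm/a
ISO 9224: D(t) = r_corr · t^b with b = 0.813 (zinc, B1)
  D(5) = 5.283 × 5^0.813 = 5.283 × 3.701 = 19.55 μm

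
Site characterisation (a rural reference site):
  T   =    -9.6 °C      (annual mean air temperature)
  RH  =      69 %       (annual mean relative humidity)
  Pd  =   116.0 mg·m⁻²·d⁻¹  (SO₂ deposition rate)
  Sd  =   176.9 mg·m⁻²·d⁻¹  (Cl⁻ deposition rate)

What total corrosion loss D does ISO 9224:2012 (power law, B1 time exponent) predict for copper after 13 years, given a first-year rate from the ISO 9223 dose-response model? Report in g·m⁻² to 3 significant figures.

copper: temperature factor f = +0.126·(-19.6) = -2.4696
  sulphur-dioxide contribution → 0.09047 μm/a
  chloride contribution → 0.3105 μm/a
  ⇒ r_corr(copper) = 0.401 μm/a
ISO 9224: D(t) = r_corr · t^b with b = 0.667 (copper, B1)
  D(13) = 0.401 × 13^0.667 = 0.401 × 5.534 = 2.219 μm
  Mass loss = 2.219 μm × 8.96 g/cm³ = 19.88 g·m⁻²

D(13) = 19.9 g·m⁻²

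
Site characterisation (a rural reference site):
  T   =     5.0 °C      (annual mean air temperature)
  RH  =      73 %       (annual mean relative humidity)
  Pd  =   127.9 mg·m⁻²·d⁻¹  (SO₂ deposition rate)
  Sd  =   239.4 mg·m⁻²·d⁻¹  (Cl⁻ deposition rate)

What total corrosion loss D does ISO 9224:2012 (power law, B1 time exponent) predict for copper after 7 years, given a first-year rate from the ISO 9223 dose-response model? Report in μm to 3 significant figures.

D(7) = 5.62 μm

copper: temperature factor f = +0.126·(-5.0) = -0.6300
  SO₂ term: 0.0053·127.9^0.26·exp(0.059·73-0.6300) = 0.7395
  Sd branch = 0.01025·Sd^0.27·e^(0.036·RH+0.049·T) = 0.7958 μm/a
  r_corr = 0.7395 + 0.7958 = 1.535 μm/a
ISO 9224: D(t) = r_corr · t^b with b = 0.667 (copper, B1)
  D(7) = 1.535 × 7^0.667 = 1.535 × 3.662 = 5.622 μm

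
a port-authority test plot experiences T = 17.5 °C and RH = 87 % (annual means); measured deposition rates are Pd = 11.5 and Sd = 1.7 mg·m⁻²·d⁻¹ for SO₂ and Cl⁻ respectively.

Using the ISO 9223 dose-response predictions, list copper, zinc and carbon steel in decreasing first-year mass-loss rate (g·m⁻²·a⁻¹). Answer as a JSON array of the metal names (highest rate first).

copper: T>10 °C ⇒ hinge -0.080·(17.5−10) = -0.6000
  sulphur-dioxide contribution → 0.9305 μm/a
  chloride contribution → 0.6391 μm/a
  total first-year rate 1.57 μm/a
  mass loss = 1.57 μm/a × 8.96 g/cm³ = 14.06 g·m⁻²·a⁻¹
zinc: f(T) = -0.071·(T−10) [T>10 °C] = -0.5325
  sulphur-dioxide contribution → 1.214 μm/a
  chloride contribution → 0.2102 μm/a
  ⇒ r_corr(zinc) = 1.424 μm/a
  mass loss = 1.424 μm/a × 7.14 g/cm³ = 10.17 g·m⁻²·a⁻¹
carbon steel: temperature factor f = -0.054·(7.5) = -0.4050
  sulphur-dioxide contribution → 23.95 μm/a
  chloride contribution → 5.039 μm/a
  ⇒ r_corr(carbon steel) = 28.99 μm/a
  mass loss = 28.99 μm/a × 7.85 g/cm³ = 227.6 g·m⁻²·a⁻¹
Ordering by g·m⁻²·a⁻¹: carbon steel (228) > copper (14.1) > zinc (10.2)

["carbon steel", "copper", "zinc"]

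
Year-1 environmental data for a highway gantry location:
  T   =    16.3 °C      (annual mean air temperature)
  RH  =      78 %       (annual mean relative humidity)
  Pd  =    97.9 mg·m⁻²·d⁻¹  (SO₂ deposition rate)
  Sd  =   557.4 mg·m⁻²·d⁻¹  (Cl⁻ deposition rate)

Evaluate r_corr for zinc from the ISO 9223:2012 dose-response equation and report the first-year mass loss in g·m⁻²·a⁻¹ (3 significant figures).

r_corr = 50.3 g·m⁻²·a⁻¹

zinc: T>10 °C ⇒ hinge -0.071·(16.3−10) = -0.4473
  SO₂ term: 0.0129·97.9^0.44·exp(0.046·78-0.4473) = 2.241
  Sd branch = 0.0175·Sd^0.57·e^(0.008·RH+0.085·T) = 4.798 μm/a
  r_corr = 2.241 + 4.798 = 7.04 μm/a
Convert to mass loss: 7.04 μm/a × 7.14 g/cm³ = 50.26 g·m⁻²·a⁻¹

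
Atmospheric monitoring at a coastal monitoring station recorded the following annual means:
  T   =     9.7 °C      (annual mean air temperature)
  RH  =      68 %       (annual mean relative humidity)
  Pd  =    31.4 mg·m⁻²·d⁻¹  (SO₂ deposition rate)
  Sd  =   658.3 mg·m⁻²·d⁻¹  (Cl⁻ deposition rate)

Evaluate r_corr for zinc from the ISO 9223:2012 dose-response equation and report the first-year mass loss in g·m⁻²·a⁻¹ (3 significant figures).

r_corr = 29.3 g·m⁻²·a⁻¹

zinc: T≤10 °C ⇒ hinge +0.038·(9.7−10) = -0.0114
  Pd branch = 0.0129·Pd^0.44·e^(0.046·RH+f) = 1.327 μm/a
  Cl⁻ term: 0.0175·658.3^0.57·exp(0.008·68+0.085·9.7) = 2.779
  sum: 1.327 + 2.779 → r_corr = 4.106 μm/a
Convert to mass loss: 4.106 μm/a × 7.14 g/cm³ = 29.31 g·m⁻²·a⁻¹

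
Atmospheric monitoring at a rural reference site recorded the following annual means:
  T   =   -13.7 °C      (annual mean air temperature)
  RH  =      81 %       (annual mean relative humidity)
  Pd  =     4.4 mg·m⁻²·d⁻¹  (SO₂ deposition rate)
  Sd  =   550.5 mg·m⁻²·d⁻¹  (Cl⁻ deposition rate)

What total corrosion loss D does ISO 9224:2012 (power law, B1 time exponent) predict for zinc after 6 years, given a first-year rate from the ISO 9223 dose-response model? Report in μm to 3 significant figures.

zinc: f(T) = +0.038·(T−10) [T≤10 °C] = -0.9006
  Pd branch = 0.0129·Pd^0.44·e^(0.046·RH+f) = 0.4176 μm/a
  Cl⁻ term: 0.0175·550.5^0.57·exp(0.008·81+0.085·-13.7) = 0.381
  sum: 0.4176 + 0.381 → r_corr = 0.7986 μm/a
Long-term exponent b (ISO 9224 Table 2, B1) = 0.813
  D(6) = 0.7986 × 6^0.813 = 0.7986 × 4.292 = 3.428 μm

D(6) = 3.43 μm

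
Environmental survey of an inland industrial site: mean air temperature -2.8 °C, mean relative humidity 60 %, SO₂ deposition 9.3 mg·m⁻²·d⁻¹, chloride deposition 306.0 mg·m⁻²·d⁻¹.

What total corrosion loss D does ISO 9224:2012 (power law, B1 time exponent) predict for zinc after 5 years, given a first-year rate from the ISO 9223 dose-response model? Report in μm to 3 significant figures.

zinc: T≤10 °C ⇒ hinge +0.038·(-2.8−10) = -0.4864
  SO₂ term: 0.0129·9.3^0.44·exp(0.046·60-0.4864) = 0.3343
  Cl⁻ term: 0.0175·306.0^0.57·exp(0.008·60+0.085·-2.8) = 0.5821
  r_corr = 0.3343 + 0.5821 = 0.9164 μm/a
Long-term exponent b (ISO 9224 Table 2, B1) = 0.813
  D(5) = 0.9164 × 5^0.813 = 0.9164 × 3.701 = 3.391 μm

D(5) = 3.39 μm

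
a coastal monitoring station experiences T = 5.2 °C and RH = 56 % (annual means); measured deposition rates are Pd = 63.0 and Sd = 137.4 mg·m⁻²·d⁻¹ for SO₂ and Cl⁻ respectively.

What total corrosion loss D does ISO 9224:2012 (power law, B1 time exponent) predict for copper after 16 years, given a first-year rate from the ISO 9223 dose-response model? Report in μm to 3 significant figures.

copper: T≤10 °C ⇒ hinge +0.126·(5.2−10) = -0.6048
  sulphur-dioxide contribution → 0.2314 μm/a
  chloride contribution → 0.3751 μm/a
  total first-year rate 0.6065 μm/a
ISO 9224: D(t) = r_corr · t^b with b = 0.667 (copper, B1)
  D(16) = 0.6065 × 16^0.667 = 0.6065 × 6.355 = 3.855 μm

D(16) = 3.85 μm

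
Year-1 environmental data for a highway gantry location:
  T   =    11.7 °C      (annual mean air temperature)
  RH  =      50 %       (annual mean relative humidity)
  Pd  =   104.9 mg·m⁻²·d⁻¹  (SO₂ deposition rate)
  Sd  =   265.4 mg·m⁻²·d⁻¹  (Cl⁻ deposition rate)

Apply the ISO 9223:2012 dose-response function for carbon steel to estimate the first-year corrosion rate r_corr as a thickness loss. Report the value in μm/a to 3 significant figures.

carbon steel: T>10 °C ⇒ hinge -0.054·(11.7−10) = -0.0918
  Pd branch = 1.77·Pd^0.52·e^(0.02·RH+f) = 49.34 μm/a
  Sd branch = 0.102·Sd^0.62·e^(0.033·RH+0.04·T) = 26.99 μm/a
  r_corr = 49.34 + 26.99 = 76.33 μm/a

r_corr = 76.3 μm/a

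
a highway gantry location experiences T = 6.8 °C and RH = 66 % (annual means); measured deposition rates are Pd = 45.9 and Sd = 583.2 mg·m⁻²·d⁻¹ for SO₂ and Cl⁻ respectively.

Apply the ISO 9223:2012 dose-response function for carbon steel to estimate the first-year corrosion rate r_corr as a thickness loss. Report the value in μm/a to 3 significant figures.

r_corr = 91.3 μm/a

carbon steel: f(T) = +0.150·(T−10) [T≤10 °C] = -0.4800
  SO₂ term: 1.77·45.9^0.52·exp(0.02·66-0.4800) = 29.99
  Sd branch = 0.102·Sd^0.62·e^(0.033·RH+0.04·T) = 61.3 μm/a
  sum: 29.99 + 61.3 → r_corr = 91.28 μm/a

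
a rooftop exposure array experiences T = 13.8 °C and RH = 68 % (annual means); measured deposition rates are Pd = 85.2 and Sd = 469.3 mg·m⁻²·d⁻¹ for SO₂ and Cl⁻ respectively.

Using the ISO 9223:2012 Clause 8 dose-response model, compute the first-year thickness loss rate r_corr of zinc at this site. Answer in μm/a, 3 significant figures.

r_corr = 4.84 μm/a

zinc: f(T) = -0.071·(T−10) [T>10 °C] = -0.2698
  SO₂ term: 0.0129·85.2^0.44·exp(0.046·68-0.2698) = 1.59
  Cl⁻ term: 0.0175·469.3^0.57·exp(0.008·68+0.085·13.8) = 3.247
  r_corr = 1.59 + 3.247 = 4.836 μm/a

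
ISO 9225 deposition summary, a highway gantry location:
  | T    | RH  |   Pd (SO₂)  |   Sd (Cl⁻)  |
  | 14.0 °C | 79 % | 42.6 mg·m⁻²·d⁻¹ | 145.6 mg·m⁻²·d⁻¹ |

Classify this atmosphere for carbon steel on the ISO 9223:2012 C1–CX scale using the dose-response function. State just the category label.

C5

carbon steel: f(T) = -0.054·(T−10) [T>10 °C] = -0.2160
  SO₂ term: 1.77·42.6^0.52·exp(0.02·79-0.2160) = 48.71
  Cl⁻ term: 0.102·145.6^0.62·exp(0.033·79+0.04·14.0) = 53.11
  sum: 48.71 + 53.11 → r_corr = 101.8 μm/a
Category bounds: 80…200 μm/a bracket r_corr ⇒ C5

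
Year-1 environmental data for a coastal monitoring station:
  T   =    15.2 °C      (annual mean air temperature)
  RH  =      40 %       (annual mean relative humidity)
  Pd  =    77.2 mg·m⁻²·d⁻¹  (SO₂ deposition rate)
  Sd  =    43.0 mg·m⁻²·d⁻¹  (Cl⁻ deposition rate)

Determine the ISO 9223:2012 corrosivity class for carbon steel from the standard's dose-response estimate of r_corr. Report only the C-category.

carbon steel: T>10 °C ⇒ hinge -0.054·(15.2−10) = -0.2808
  SO₂ term: 1.77·77.2^0.52·exp(0.02·40-0.2808) = 28.51
  Cl⁻ term: 0.102·43.0^0.62·exp(0.033·40+0.04·15.2) = 7.222
  r_corr = 28.51 + 7.222 = 35.73 μm/a
35.7 μm/a falls in (25, 50] for carbon steel → category C3

C3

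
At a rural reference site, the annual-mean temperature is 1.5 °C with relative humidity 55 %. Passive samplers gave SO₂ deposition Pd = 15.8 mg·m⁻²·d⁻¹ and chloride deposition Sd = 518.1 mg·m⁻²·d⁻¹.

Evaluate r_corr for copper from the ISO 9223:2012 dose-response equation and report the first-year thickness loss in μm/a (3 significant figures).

r_corr = 0.527 μm/a

copper: temperature factor f = +0.126·(-8.5) = -1.0710
  SO₂ term: 0.0053·15.8^0.26·exp(0.059·55-1.0710) = 0.09552
  Sd branch = 0.01025·Sd^0.27·e^(0.036·RH+0.049·T) = 0.432 μm/a
  sum: 0.09552 + 0.432 → r_corr = 0.5275 μm/a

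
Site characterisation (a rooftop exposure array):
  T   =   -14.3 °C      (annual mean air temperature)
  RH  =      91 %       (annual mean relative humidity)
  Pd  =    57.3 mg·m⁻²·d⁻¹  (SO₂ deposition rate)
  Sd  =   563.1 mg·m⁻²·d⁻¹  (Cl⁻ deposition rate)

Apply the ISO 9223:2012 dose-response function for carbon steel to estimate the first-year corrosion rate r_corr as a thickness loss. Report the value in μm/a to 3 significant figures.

carbon steel: f(T) = +0.150·(T−10) [T≤10 °C] = -3.6450
  Pd branch = 1.77·Pd^0.52·e^(0.02·RH+f) = 2.342 μm/a
  Cl⁻ term: 0.102·563.1^0.62·exp(0.033·91+0.04·-14.3) = 58.85
  sum: 2.342 + 58.85 → r_corr = 61.19 μm/a

r_corr = 61.2 μm/a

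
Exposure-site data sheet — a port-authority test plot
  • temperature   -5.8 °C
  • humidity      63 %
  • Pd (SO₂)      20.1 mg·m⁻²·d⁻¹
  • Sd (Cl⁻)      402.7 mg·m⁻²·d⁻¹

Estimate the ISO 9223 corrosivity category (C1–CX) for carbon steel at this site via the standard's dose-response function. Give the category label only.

carbon steel: f(T) = +0.150·(T−10) [T≤10 °C] = -2.3700
  SO₂ term: 1.77·20.1^0.52·exp(0.02·63-2.3700) = 2.777
  Sd branch = 0.102·Sd^0.62·e^(0.033·RH+0.04·T) = 26.66 μm/a
  r_corr = 2.777 + 26.66 = 29.44 μm/a
Category bounds: 25…50 μm/a bracket r_corr ⇒ C3

C3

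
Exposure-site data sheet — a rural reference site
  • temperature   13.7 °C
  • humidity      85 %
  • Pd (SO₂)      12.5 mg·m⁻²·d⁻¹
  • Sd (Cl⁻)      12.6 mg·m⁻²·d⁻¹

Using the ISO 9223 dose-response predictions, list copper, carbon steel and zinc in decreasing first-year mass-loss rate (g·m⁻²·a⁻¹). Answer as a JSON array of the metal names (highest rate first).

copper: f(T) = -0.080·(T−10) [T>10 °C] = -0.2960
  Pd branch = 0.0053·Pd^0.26·e^(0.059·RH+f) = 1.145 μm/a
  Cl⁻ term: 0.01025·12.6^0.27·exp(0.036·85+0.049·13.7) = 0.8478
  sum: 1.145 + 0.8478 → r_corr = 1.993 μm/a
  mass loss = 1.993 μm/a × 8.96 g/cm³ = 17.86 g·m⁻²·a⁻¹
carbon steel: f(T) = -0.054·(T−10) [T>10 °C] = -0.1998
  Pd branch = 1.77·Pd^0.52·e^(0.02·RH+f) = 29.5 μm/a
  Sd branch = 0.102·Sd^0.62·e^(0.033·RH+0.04·T) = 14.03 μm/a
  r_corr = 29.5 + 14.03 = 43.53 μm/a
  mass loss = 43.53 μm/a × 7.85 g/cm³ = 341.7 g·m⁻²·a⁻¹
zinc: temperature factor f = -0.071·(3.7) = -0.2627
  Pd branch = 0.0129·Pd^0.44·e^(0.046·RH+f) = 1.504 μm/a
  Cl⁻ term: 0.0175·12.6^0.57·exp(0.008·85+0.085·13.7) = 0.4691
  sum: 1.504 + 0.4691 → r_corr = 1.973 μm/a
  mass loss = 1.973 μm/a × 7.14 g/cm³ = 14.09 g·m⁻²·a⁻¹
Ordering by g·m⁻²·a⁻¹: carbon steel (342) > copper (17.9) > zinc (14.1)

["carbon steel", "copper", "zinc"]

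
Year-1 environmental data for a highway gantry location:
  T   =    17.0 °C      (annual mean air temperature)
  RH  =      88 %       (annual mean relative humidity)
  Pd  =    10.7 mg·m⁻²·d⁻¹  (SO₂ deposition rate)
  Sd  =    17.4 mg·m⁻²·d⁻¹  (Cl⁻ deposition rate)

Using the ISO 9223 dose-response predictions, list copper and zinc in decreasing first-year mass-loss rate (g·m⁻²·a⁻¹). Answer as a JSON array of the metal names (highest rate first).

copper: f(T) = -0.080·(T−10) [T>10 °C] = -0.5600
  sulphur-dioxide contribution → 1.008 μm/a
  chloride contribution → 1.211 μm/a
  ⇒ r_corr(copper) = 2.22 μm/a
  mass loss = 2.22 μm/a × 8.96 g/cm³ = 19.89 g·m⁻²·a⁻¹
zinc: T>10 °C ⇒ hinge -0.071·(17.0−10) = -0.4970
  sulphur-dioxide contribution → 1.276 μm/a
  chloride contribution → 0.7646 μm/a
  ⇒ r_corr(zinc) = 2.04 μm/a
  mass loss = 2.04 μm/a × 7.14 g/cm³ = 14.57 g·m⁻²·a⁻¹
Ordering by g·m⁻²·a⁻¹: copper (19.9) > zinc (14.6)

["copper", "zinc"]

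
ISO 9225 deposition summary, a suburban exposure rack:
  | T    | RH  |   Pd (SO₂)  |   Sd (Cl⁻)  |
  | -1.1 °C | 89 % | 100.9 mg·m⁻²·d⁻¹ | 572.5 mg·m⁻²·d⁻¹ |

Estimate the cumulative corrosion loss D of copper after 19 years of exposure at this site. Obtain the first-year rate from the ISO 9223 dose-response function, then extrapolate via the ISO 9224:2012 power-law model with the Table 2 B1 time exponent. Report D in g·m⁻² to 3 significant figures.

D(19) = 138 g·m⁻²

copper: T≤10 °C ⇒ hinge +0.126·(-1.1−10) = -1.3986
  sulphur-dioxide contribution → 0.8286 μm/a
  chloride contribution → 1.329 μm/a
  ⇒ r_corr(copper) = 2.157 μm/a
Long-term exponent b (ISO 9224 Table 2, B1) = 0.667
  D(19) = 2.157 × 19^0.667 = 2.157 × 7.127 = 15.38 μm
  Mass loss = 15.38 μm × 8.96 g/cm³ = 137.8 g·m⁻²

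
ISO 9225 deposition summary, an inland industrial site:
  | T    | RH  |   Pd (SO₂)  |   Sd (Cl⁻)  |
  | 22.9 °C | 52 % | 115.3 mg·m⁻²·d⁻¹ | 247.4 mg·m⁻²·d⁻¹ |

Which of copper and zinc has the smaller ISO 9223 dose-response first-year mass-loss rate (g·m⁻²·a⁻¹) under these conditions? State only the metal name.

copper: T>10 °C ⇒ hinge -0.080·(22.9−10) = -1.0320
  SO₂ term: 0.0053·115.3^0.26·exp(0.059·52-1.0320) = 0.1395
  Sd branch = 0.01025·Sd^0.27·e^(0.036·RH+0.049·T) = 0.9063 μm/a
  sum: 0.1395 + 0.9063 → r_corr = 1.046 μm/a
  mass loss = 1.046 μm/a × 8.96 g/cm³ = 9.37 g·m⁻²·a⁻¹
zinc: f(T) = -0.071·(T−10) [T>10 °C] = -0.9159
  Pd branch = 0.0129·Pd^0.44·e^(0.046·RH+f) = 0.4559 μm/a
  Sd branch = 0.0175·Sd^0.57·e^(0.008·RH+0.085·T) = 4.298 μm/a
  sum: 0.4559 + 4.298 → r_corr = 4.754 μm/a
  mass loss = 4.754 μm/a × 7.14 g/cm³ = 33.94 g·m⁻²·a⁻¹
Ordering by g·m⁻²·a⁻¹: zinc (33.9) > copper (9.37)

copper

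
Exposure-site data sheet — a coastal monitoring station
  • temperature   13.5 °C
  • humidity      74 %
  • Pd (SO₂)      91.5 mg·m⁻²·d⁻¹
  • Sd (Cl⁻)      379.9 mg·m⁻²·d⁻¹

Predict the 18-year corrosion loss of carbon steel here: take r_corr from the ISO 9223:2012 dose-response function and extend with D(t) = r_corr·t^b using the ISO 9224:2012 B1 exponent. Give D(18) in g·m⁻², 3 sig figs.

carbon steel: T>10 °C ⇒ hinge -0.054·(13.5−10) = -0.1890
  Pd branch = 1.77·Pd^0.52·e^(0.02·RH+f) = 67.39 μm/a
  Cl⁻ term: 0.102·379.9^0.62·exp(0.033·74+0.04·13.5) = 79.99
  r_corr = 67.39 + 79.99 = 147.4 μm/a
ISO 9224: D(t) = r_corr · t^b with b = 0.523 (carbon steel, B1)
  D(18) = 147.4 × 18^0.523 = 147.4 × 4.534 = 668.3 μm
  Mass loss = 668.3 μm × 7.85 g/cm³ = 5246 g·m⁻²

D(18) = 5.25e+03 g·m⁻²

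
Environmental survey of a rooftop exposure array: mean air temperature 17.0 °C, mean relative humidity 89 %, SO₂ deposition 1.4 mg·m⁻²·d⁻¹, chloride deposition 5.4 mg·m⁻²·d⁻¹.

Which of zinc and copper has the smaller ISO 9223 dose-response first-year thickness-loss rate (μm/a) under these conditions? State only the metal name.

zinc: T>10 °C ⇒ hinge -0.071·(17.0−10) = -0.4970
  sulphur-dioxide contribution → 0.5458 μm/a
  chloride contribution → 0.3956 μm/a
  ⇒ r_corr(zinc) = 0.9414 μm/a
copper: f(T) = -0.080·(T−10) [T>10 °C] = -0.5600
  sulphur-dioxide contribution → 0.6303 μm/a
  chloride contribution → 0.9156 μm/a
  total first-year rate 1.546 μm/a
Ordering by μm/a: copper (1.55) > zinc (0.941)

zinc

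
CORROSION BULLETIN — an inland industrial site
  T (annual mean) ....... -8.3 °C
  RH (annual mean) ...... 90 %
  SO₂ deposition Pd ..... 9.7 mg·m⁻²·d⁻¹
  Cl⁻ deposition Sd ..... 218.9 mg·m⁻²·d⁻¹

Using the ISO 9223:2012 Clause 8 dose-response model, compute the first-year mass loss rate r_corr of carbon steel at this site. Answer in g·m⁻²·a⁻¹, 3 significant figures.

r_corr = 334 g·m⁻²·a⁻¹

carbon steel: T≤10 °C ⇒ hinge +0.150·(-8.3−10) = -2.7450
  Pd branch = 1.77·Pd^0.52·e^(0.02·RH+f) = 2.242 μm/a
  Cl⁻ term: 0.102·218.9^0.62·exp(0.033·90+0.04·-8.3) = 40.29
  sum: 2.242 + 40.29 → r_corr = 42.53 μm/a
Convert to mass loss: 42.53 μm/a × 7.85 g/cm³ = 333.9 g·m⁻²·a⁻¹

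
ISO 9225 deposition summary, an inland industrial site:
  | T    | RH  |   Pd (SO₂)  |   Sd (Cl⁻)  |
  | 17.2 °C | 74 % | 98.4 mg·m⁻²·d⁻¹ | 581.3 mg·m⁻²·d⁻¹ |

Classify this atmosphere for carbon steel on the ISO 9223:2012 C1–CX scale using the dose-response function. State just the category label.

carbon steel: temperature factor f = -0.054·(7.2) = -0.3888
  sulphur-dioxide contribution → 57.31 μm/a
  chloride contribution → 120.7 μm/a
  total first-year rate 178.1 μm/a
ISO 9223 Table 2 (carbon steel): 80 < 178 ≤ 200 μm/a ⇒ C5

C5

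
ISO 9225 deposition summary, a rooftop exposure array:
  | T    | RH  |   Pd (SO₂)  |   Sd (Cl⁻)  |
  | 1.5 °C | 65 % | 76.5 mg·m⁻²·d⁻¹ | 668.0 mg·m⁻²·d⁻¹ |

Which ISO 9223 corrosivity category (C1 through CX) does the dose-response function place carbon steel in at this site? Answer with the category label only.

carbon steel: f(T) = +0.150·(T−10) [T≤10 °C] = -1.2750
  sulphur-dioxide contribution → 17.31 μm/a
  chloride contribution → 52.19 μm/a
  total first-year rate 69.5 μm/a
69.5 μm/a falls in (50, 80] for carbon steel → category C4

C4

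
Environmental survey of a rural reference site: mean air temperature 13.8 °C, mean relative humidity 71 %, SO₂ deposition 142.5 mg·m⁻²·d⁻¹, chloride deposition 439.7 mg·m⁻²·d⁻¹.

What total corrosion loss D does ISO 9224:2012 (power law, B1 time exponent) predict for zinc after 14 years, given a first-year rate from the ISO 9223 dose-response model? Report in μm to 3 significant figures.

D(14) = 46.9 μm

zinc: T>10 °C ⇒ hinge -0.071·(13.8−10) = -0.2698
  Pd branch = 0.0129·Pd^0.44·e^(0.046·RH+f) = 2.288 μm/a
  Cl⁻ term: 0.0175·439.7^0.57·exp(0.008·71+0.085·13.8) = 3.204
  r_corr = 2.288 + 3.204 = 5.493 μm/a
Power-law: D(14) = r_corr · 14^0.813
  D(14) = 5.493 × 14^0.813 = 5.493 × 8.547 = 46.94 μm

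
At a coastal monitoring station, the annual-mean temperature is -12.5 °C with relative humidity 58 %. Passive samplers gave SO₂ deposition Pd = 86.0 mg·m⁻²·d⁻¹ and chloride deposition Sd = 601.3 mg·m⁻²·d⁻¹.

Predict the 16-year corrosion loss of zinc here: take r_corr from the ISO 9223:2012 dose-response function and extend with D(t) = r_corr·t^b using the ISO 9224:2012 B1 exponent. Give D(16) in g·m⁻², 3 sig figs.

zinc: temperature factor f = +0.038·(-22.5) = -0.8550
  sulphur-dioxide contribution → 0.5612 μm/a
  chloride contribution → 0.3691 μm/a
  total first-year rate 0.9304 μm/a
ISO 9224: D(t) = r_corr · t^b with b = 0.813 (zinc, B1)
  D(16) = 0.9304 × 16^0.813 = 0.9304 × 9.527 = 8.864 μm
  Mass loss = 8.864 μm × 7.14 g/cm³ = 63.29 g·m⁻²

D(16) = 63.3 g·m⁻²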